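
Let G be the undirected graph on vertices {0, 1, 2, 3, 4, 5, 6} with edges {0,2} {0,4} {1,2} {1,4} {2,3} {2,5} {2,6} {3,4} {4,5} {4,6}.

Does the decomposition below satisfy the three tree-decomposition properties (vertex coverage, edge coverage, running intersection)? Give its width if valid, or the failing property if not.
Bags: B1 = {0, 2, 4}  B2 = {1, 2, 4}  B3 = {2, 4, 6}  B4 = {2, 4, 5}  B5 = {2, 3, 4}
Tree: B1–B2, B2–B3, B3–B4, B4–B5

Yes; width 2.

Vertex coverage: the bags together contain {0, 1, 2, 3, 4, 5, 6}, the full vertex set. Edge coverage: each edge of G has both endpoints in at least one bag. Running intersection: for every vertex, the bags containing it form a connected subtree. All three properties hold, so this is a valid tree decomposition of width max|bag| − 1 = 2, and hence tw(G) ≤ 2.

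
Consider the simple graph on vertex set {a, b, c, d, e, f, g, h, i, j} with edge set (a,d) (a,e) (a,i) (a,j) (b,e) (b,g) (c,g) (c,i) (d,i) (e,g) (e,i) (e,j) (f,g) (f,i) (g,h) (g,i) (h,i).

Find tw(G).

A width-2 tree decomposition is:
Bags: B1 = {a, e, i}  B2 = {e, g, i}  B3 = {b, e, g}  B4 = {g, h, i}  B5 = {c, g, i}  B6 = {a, d, i}  B7 = {a, e, j}  B8 = {f, g, i}
Tree: B1–B2, B2–B3, B2–B4, B2–B5, B1–B6, B1–B7, B5–B8
The largest bag has 3 vertices, giving width 2; this decomposition certifies tw(G) ≤ 2. On the other hand G contains the 3-clique {a, e, j}. A clique must lie in a single bag of any decomposition, so no decomposition can have width below 2. Therefore the treewidth is 2.

2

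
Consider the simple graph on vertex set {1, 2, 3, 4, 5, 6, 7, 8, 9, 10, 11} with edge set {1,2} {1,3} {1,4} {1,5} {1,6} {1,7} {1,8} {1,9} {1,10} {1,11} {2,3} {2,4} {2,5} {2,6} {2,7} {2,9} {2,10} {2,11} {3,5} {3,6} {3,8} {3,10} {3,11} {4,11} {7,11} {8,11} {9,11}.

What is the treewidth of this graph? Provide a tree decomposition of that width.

Every bag has size at most 4, so the width is 4 − 1 = 3 and tw(G) ≤ 3. Conversely, {1, 3, 8, 11} is a clique of size 4, and the vertices of any clique must share a bag in every tree decomposition; so some bag has ≥ 4 vertices and tw(G) ≥ 3. Therefore the treewidth is 3.

Treewidth 3.
Bags: B1 = {1, 2, 3, 11}  B2 = {1, 2, 3, 5}  B3 = {1, 2, 4, 11}  B4 = {1, 3, 8, 11}  B5 = {1, 2, 7, 11}  B6 = {1, 2, 3, 10}  B7 = {1, 2, 9, 11}  B8 = {1, 2, 3, 6}
Tree: B1–B2, B1–B3, B1–B4, B1–B5, B1–B6, B1–B7, B6–B8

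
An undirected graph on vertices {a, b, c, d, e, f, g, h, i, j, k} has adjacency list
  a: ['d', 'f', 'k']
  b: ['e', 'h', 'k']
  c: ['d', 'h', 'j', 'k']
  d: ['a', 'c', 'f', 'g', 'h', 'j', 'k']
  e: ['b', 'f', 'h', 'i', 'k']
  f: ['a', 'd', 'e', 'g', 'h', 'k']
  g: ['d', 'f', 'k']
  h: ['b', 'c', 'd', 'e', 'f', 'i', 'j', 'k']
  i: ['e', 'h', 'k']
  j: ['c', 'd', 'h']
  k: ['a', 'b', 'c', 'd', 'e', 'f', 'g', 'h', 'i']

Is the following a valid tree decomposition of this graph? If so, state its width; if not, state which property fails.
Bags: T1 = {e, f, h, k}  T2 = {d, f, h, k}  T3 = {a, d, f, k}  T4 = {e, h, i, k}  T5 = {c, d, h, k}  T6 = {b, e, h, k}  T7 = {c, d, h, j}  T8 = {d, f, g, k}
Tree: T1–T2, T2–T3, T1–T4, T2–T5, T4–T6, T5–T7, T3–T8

Checking the three conditions: (i) the bags cover all of {a, b, c, d, e, f, g, h, i, j, k}; (ii) for each edge, some bag contains both endpoints; (iii) the bags containing any fixed vertex form a subtree. All hold, so the decomposition is valid with width 4 − 1 = 3.

Yes; width 3.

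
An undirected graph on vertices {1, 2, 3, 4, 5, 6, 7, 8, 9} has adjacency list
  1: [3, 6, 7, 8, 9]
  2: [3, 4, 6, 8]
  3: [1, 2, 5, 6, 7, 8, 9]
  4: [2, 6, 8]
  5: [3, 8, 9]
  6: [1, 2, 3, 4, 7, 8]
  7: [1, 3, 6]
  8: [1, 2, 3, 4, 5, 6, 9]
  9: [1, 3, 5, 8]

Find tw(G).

A width-3 tree decomposition is:
Bags: B1 = {1, 3, 6, 8}  B2 = {1, 3, 8, 9}  B3 = {1, 3, 6, 7}  B4 = {2, 3, 6, 8}  B5 = {3, 5, 8, 9}  B6 = {2, 4, 6, 8}
Tree: B1–B2, B1–B3, B1–B4, B2–B5, B4–B6
Each bag holds 4 vertices, so the decomposition has width 3, which upper-bounds the treewidth. On the other hand G contains the 4-clique {1, 3, 8, 9}. A clique must lie in a single bag of any decomposition, so no decomposition can have width below 3. Hence tw(G) = 3 exactly.

3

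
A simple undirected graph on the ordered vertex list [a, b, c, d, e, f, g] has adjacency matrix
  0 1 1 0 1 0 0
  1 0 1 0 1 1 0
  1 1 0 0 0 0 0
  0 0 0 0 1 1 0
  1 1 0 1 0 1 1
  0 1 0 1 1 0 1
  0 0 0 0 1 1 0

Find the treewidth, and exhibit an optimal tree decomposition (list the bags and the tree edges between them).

The largest bag has 3 vertices, giving width 2; this decomposition certifies tw(G) ≤ 2. On the other hand G contains the 3-clique {a, b, e}. A clique must lie in a single bag of any decomposition, so no decomposition can have width below 2. The upper and lower bounds meet at 2, so that is the treewidth.

Treewidth 2.
One optimal decomposition is:
Bags: B1 = {e, f, g}  B2 = {b, e, f}  B3 = {d, e, f}  B4 = {a, b, e}  B5 = {a, b, c}
Tree: B1–B2, B2–B3, B2–B4, B4–B5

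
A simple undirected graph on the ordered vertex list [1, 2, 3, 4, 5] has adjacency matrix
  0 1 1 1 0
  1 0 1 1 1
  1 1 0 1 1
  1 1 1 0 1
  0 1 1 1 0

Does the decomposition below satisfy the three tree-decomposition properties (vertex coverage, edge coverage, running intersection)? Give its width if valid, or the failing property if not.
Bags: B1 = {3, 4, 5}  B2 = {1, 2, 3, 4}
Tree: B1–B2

No — edge (2,5) lies in no bag.

A tree decomposition must satisfy three properties: every vertex lies in some bag; for every edge, both endpoints lie together in some bag; and for every vertex, the bags containing it form a connected subtree. Here edge (2,5) lies in no bag, so the decomposition is invalid.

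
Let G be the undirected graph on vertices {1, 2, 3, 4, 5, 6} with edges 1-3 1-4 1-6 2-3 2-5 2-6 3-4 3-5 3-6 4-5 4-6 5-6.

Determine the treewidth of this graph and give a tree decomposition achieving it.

Treewidth 3.
One optimal decomposition is:
Bags: B1 = {1, 3, 4, 6}  B2 = {3, 4, 5, 6}  B3 = {2, 3, 5, 6}
Tree: B1–B2, B2–B3

The largest bag has 4 vertices, giving width 3; this decomposition certifies tw(G) ≤ 3. Conversely, {2, 3, 5, 6} is a clique of size 4, and the vertices of any clique must share a bag in every tree decomposition; so some bag has ≥ 4 vertices and tw(G) ≥ 3. Combining the bounds, tw(G) = 3.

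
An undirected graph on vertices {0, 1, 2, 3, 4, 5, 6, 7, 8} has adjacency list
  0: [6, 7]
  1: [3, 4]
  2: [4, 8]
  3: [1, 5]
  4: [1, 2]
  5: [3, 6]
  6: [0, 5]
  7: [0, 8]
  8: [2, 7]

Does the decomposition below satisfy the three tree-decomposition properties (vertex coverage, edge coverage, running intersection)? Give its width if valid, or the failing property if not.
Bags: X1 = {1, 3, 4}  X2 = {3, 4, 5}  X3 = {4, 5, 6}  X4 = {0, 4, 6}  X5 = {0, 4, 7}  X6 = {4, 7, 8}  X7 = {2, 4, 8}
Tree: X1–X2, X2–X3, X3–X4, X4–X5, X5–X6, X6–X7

Yes; width 2.

Vertex coverage: the bags together contain {0, 1, 2, 3, 4, 5, 6, 7, 8}, the full vertex set. Edge coverage: each edge of G has both endpoints in at least one bag. Running intersection: for every vertex, the bags containing it form a connected subtree. All three properties hold, so this is a valid tree decomposition of width max|bag| − 1 = 2, and hence tw(G) ≤ 2.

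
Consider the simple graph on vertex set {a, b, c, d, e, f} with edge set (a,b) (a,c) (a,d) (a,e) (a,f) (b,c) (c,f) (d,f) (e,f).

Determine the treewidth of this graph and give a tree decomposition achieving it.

Treewidth 2.
Bags: B1 = {a, b, c}  B2 = {a, c, f}  B3 = {a, e, f}  B4 = {a, d, f}
Tree: B1–B2, B2–B3, B3–B4

The largest bag has 3 vertices, giving width 2; this decomposition certifies tw(G) ≤ 2. Conversely, {a, d, f} is a clique of size 3, and the vertices of any clique must share a bag in every tree decomposition; so some bag has ≥ 3 vertices and tw(G) ≥ 2. Therefore the treewidth is 2.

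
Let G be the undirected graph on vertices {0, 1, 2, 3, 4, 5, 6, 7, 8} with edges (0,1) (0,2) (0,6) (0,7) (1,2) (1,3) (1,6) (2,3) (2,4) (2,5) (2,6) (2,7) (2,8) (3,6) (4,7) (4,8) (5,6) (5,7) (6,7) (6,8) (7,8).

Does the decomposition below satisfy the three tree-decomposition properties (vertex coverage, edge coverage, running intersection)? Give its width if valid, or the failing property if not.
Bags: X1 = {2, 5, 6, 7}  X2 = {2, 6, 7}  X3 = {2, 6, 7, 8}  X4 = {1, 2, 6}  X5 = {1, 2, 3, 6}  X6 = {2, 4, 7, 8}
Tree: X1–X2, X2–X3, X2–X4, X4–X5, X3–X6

A tree decomposition must satisfy three properties: every vertex lies in some bag; for every edge, both endpoints lie together in some bag; and for every vertex, the bags containing it form a connected subtree. Here vertex 0 appears in no bag, so the decomposition is invalid.

No — vertex 0 appears in no bag.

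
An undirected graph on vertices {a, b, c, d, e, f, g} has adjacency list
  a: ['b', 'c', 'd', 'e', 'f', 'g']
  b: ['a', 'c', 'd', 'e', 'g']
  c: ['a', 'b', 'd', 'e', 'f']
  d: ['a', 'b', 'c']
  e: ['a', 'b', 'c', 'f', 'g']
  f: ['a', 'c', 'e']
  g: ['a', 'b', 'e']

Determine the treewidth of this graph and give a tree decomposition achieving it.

Treewidth 3.
One such decomposition:
Bags: B1 = {a, b, c, d}  B2 = {a, b, c, e}  B3 = {a, b, e, g}  B4 = {a, c, e, f}
Tree: B1–B2, B2–B3, B2–B4

The largest bag has 4 vertices, giving width 3; this decomposition certifies tw(G) ≤ 3. Conversely, {a, c, e, f} is a clique of size 4, and the vertices of any clique must share a bag in every tree decomposition; so some bag has ≥ 4 vertices and tw(G) ≥ 3. Combining the bounds, tw(G) = 3.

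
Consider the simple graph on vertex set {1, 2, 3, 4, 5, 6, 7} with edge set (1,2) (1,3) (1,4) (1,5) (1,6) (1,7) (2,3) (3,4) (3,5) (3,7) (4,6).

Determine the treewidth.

A width-2 tree decomposition is:
Bags: B1 = {1, 3, 5}  B2 = {1, 2, 3}  B3 = {1, 3, 4}  B4 = {1, 3, 7}  B5 = {1, 4, 6}
Tree: B1–B2, B1–B3, B2–B4, B3–B5
The largest bag has 3 vertices, giving width 2; this decomposition certifies tw(G) ≤ 2. For the lower bound, the 3 vertices {1, 2, 3} are pairwise adjacent, and any tree decomposition puts a clique entirely inside one bag — forcing width ≥ 2. The upper and lower bounds meet at 2, so that is the treewidth.

2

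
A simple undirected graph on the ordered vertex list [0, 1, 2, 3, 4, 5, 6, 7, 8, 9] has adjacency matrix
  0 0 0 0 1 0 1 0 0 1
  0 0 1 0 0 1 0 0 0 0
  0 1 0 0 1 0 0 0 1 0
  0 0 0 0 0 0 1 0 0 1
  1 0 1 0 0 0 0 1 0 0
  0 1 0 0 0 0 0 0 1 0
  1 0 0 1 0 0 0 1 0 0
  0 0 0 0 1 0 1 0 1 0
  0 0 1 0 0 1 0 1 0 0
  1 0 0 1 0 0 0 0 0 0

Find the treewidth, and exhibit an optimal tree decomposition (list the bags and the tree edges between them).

Treewidth 2.
One optimal decomposition is:
Bags: B1 = {1, 5, 8}  B2 = {1, 2, 8}  B3 = {2, 7, 8}  B4 = {2, 4, 7}  B5 = {4, 6, 7}  B6 = {0, 4, 6}  B7 = {0, 3, 6}  B8 = {0, 3, 9}
Tree: B1–B2, B2–B3, B3–B4, B4–B5, B5–B6, B6–B7, B7–B8

The largest bag has 3 vertices, giving width 2; this decomposition certifies tw(G) ≤ 2. The edges 5–1–2–8–5 form a cycle, so G is not a tree and its treewidth is at least 2. The upper and lower bounds meet at 2, so that is the treewidth.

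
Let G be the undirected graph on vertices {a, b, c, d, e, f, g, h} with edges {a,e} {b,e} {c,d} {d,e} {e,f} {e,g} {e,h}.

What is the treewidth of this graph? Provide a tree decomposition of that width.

Treewidth 1.
Bags: B1 = {e, g}  B2 = {e, h}  B3 = {a, e}  B4 = {b, e}  B5 = {d, e}  B6 = {e, f}  B7 = {c, d}
Tree: B1–B2, B1–B3, B1–B4, B1–B5, B3–B6, B5–B7

Every bag has size at most 2, so the width is 2 − 1 = 1 and tw(G) ≤ 1. Since G has at least one edge (e.g. g–e), it is not an edgeless graph, so tw(G) ≥ 1. The upper and lower bounds meet at 1, so that is the treewidth.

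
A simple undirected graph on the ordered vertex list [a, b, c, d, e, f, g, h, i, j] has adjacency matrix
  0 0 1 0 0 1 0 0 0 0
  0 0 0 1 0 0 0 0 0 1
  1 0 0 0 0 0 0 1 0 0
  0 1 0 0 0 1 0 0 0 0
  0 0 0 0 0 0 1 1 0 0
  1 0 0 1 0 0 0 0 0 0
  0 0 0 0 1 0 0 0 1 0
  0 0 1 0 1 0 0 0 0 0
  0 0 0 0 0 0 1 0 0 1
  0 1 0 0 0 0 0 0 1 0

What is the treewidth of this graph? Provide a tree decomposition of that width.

Every bag has size at most 3, so the width is 3 − 1 = 2 and tw(G) ≤ 2. Since a–f–d–b–j–i–g–e–h–c–a is a cycle in G, G is not acyclic. Forests are exactly the graphs of treewidth ≤ 1, so tw(G) ≥ 2. Therefore the treewidth is 2.

Treewidth 2.
One optimal decomposition is:
Bags: B1 = {a, d, f}  B2 = {a, b, d}  B3 = {a, b, j}  B4 = {a, i, j}  B5 = {a, g, i}  B6 = {a, e, g}  B7 = {a, e, h}  B8 = {a, c, h}
Tree: B1–B2, B2–B3, B3–B4, B4–B5, B5–B6, B6–B7, B7–B8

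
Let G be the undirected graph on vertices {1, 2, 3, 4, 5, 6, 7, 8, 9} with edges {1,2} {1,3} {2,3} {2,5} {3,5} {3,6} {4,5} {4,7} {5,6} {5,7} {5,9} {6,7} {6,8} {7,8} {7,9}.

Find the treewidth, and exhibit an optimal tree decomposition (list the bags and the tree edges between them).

Treewidth 2.
One optimal decomposition is:
Bags: B1 = {5, 7, 9}  B2 = {5, 6, 7}  B3 = {3, 5, 6}  B4 = {2, 3, 5}  B5 = {1, 2, 3}  B6 = {6, 7, 8}  B7 = {4, 5, 7}
Tree: B1–B2, B2–B3, B3–B4, B4–B5, B2–B6, B1–B7

Each bag holds 3 vertices, so the decomposition has width 2, which upper-bounds the treewidth. For the lower bound, the 3 vertices {6, 7, 8} are pairwise adjacent, and any tree decomposition puts a clique entirely inside one bag — forcing width ≥ 2. Therefore the treewidth is 2.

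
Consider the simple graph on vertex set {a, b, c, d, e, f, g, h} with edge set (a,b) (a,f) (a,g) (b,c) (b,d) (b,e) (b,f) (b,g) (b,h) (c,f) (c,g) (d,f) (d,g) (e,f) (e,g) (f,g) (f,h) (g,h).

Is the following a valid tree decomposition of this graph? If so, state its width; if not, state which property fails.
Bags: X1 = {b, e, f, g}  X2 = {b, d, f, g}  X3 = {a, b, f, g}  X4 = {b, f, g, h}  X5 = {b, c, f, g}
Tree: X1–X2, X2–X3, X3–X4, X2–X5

Every vertex of G appears in some bag (union = {a, b, c, d, e, f, g, h}); every edge is covered by a bag; and for each vertex v the set of bags containing v is connected in the bag tree. The decomposition is therefore valid. The largest bag has 4 vertices, so the width is 3.

Yes; width 3.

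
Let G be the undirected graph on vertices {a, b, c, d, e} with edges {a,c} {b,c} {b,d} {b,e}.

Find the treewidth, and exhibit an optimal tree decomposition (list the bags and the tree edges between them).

The largest bag has 2 vertices, giving width 1; this decomposition certifies tw(G) ≤ 1. Since G has at least one edge (e.g. e–b), it is not an edgeless graph, so tw(G) ≥ 1. Therefore the treewidth is 1.

Treewidth 1.
Bags: B1 = {b, e}  B2 = {b, c}  B3 = {b, d}  B4 = {a, c}
Tree: B1–B2, B1–B3, B2–B4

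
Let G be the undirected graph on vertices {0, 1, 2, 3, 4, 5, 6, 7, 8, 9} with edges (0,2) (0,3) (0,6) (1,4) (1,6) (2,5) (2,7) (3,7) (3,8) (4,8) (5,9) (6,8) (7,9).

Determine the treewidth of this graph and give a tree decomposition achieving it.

The largest bag has 3 vertices, giving width 2; this decomposition certifies tw(G) ≤ 2. For the lower bound, G contains the cycle 1–4–8–6–1, so G is not a forest; only forests have treewidth ≤ 1, hence tw(G) ≥ 2. Hence tw(G) = 2 exactly.

Treewidth 2.
One optimal decomposition is:
Bags: B1 = {1, 4, 6}  B2 = {4, 6, 8}  B3 = {0, 6, 8}  B4 = {0, 3, 8}  B5 = {0, 2, 3}  B6 = {2, 3, 7}  B7 = {2, 5, 7}  B8 = {5, 7, 9}
Tree: B1–B2, B2–B3, B3–B4, B4–B5, B5–B6, B6–B7, B7–B8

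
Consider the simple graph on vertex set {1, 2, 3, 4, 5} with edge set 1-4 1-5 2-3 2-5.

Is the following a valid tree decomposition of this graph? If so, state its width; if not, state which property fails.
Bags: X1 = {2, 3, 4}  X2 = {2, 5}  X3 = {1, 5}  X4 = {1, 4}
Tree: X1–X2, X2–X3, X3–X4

No — bags containing vertex 4 are not connected in the tree.

A tree decomposition must satisfy three properties: every vertex lies in some bag; for every edge, both endpoints lie together in some bag; and for every vertex, the bags containing it form a connected subtree. Here bags containing vertex 4 are not connected in the tree, so the decomposition is invalid.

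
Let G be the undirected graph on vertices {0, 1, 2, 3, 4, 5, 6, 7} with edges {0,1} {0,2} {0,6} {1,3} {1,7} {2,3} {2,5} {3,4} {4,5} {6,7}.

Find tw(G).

2

A width-2 tree decomposition is:
Bags: B1 = {0, 6, 7}  B2 = {0, 1, 7}  B3 = {0, 1, 2}  B4 = {1, 2, 3}  B5 = {2, 3, 5}  B6 = {3, 4, 5}
Tree: B1–B2, B2–B3, B3–B4, B4–B5, B5–B6
The largest bag has 3 vertices, giving width 2; this decomposition certifies tw(G) ≤ 2. For the lower bound, G contains the cycle 6–7–1–0–6, so G is not a forest; only forests have treewidth ≤ 1, hence tw(G) ≥ 2. Hence tw(G) = 2 exactly.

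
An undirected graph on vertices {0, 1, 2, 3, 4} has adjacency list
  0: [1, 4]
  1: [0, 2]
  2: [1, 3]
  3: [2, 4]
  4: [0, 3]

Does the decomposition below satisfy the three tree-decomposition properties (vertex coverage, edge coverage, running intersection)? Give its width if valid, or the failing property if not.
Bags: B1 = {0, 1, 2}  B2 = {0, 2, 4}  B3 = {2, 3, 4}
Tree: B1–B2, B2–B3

Yes; width 2.

Vertex coverage: the bags together contain {0, 1, 2, 3, 4}, the full vertex set. Edge coverage: each edge of G has both endpoints in at least one bag. Running intersection: for every vertex, the bags containing it form a connected subtree. All three properties hold, so this is a valid tree decomposition of width max|bag| − 1 = 2, and hence tw(G) ≤ 2.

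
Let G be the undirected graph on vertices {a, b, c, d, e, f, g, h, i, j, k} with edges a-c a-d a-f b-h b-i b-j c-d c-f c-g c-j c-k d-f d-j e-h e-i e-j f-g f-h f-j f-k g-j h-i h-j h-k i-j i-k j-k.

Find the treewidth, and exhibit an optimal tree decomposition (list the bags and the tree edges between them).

Treewidth 3.
One optimal decomposition is:
Bags: B1 = {f, h, j, k}  B2 = {c, f, j, k}  B3 = {c, f, g, j}  B4 = {c, d, f, j}  B5 = {h, i, j, k}  B6 = {a, c, d, f}  B7 = {b, h, i, j}  B8 = {e, h, i, j}
Tree: B1–B2, B2–B3, B3–B4, B1–B5, B4–B6, B5–B7, B5–B8

The largest bag has 4 vertices, giving width 3; this decomposition certifies tw(G) ≤ 3. On the other hand G contains the 4-clique {e, h, i, j}. A clique must lie in a single bag of any decomposition, so no decomposition can have width below 3. Combining the bounds, tw(G) = 3.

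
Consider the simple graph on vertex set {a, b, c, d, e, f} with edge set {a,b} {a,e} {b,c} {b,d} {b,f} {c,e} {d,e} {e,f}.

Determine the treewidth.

2

A width-2 tree decomposition is:
Bags: B1 = {a, b, e}  B2 = {b, d, e}  B3 = {b, c, e}  B4 = {b, e, f}
Tree: B1–B2, B2–B3, B3–B4
The largest bag has 3 vertices, giving width 2; this decomposition certifies tw(G) ≤ 2. For the lower bound, G contains the cycle a–b–d–e–a, so G is not a forest; only forests have treewidth ≤ 1, hence tw(G) ≥ 2. The upper and lower bounds meet at 2, so that is the treewidth.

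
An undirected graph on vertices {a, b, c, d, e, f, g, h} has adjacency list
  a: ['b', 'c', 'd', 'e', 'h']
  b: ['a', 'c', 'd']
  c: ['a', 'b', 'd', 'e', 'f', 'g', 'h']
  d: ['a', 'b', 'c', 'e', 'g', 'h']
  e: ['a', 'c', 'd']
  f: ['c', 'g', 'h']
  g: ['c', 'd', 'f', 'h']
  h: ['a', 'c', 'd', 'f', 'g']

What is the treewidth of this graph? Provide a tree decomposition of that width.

Each bag holds 4 vertices, so the decomposition has width 3, which upper-bounds the treewidth. Conversely, {c, d, g, h} is a clique of size 4, and the vertices of any clique must share a bag in every tree decomposition; so some bag has ≥ 4 vertices and tw(G) ≥ 3. Combining the bounds, tw(G) = 3.

Treewidth 3.
One optimal decomposition is:
Bags: B1 = {c, d, g, h}  B2 = {c, f, g, h}  B3 = {a, c, d, h}  B4 = {a, b, c, d}  B5 = {a, c, d, e}
Tree: B1–B2, B1–B3, B3–B4, B4–B5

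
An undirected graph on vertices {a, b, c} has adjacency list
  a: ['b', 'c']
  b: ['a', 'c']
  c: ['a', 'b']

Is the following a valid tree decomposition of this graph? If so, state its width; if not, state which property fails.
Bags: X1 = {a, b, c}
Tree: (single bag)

Every vertex of G appears in some bag (union = {a, b, c}); every edge is covered by a bag; and for each vertex v the set of bags containing v is connected in the bag tree. The decomposition is therefore valid. The largest bag has 3 vertices, so the width is 2.

Yes; width 2.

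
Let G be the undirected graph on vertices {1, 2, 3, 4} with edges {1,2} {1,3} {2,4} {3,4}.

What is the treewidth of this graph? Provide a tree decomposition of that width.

Treewidth 2.
One such decomposition:
Bags: B1 = {2, 3, 4}  B2 = {1, 2, 3}
Tree: B1–B2

Each bag holds 3 vertices, so the decomposition has width 2, which upper-bounds the treewidth. The edges 2–4–3–1–2 form a cycle, so G is not a tree and its treewidth is at least 2. Combining the bounds, tw(G) = 2.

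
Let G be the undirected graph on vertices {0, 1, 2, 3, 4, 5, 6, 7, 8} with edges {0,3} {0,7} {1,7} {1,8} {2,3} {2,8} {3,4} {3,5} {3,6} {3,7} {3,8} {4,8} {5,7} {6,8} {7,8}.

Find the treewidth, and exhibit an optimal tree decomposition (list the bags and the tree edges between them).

The largest bag has 3 vertices, giving width 2; this decomposition certifies tw(G) ≤ 2. On the other hand G contains the 3-clique {1, 7, 8}. A clique must lie in a single bag of any decomposition, so no decomposition can have width below 2. Combining the bounds, tw(G) = 2.

Treewidth 2.
One such decomposition:
Bags: B1 = {3, 6, 8}  B2 = {2, 3, 8}  B3 = {3, 7, 8}  B4 = {0, 3, 7}  B5 = {3, 4, 8}  B6 = {1, 7, 8}  B7 = {3, 5, 7}
Tree: B1–B2, B1–B3, B3–B4, B3–B5, B3–B6, B4–B7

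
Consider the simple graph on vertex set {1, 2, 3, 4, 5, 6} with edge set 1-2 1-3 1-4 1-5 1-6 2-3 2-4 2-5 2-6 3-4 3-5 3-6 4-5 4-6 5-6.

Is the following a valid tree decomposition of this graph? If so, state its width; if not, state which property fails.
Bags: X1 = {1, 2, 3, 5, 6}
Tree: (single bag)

A tree decomposition must satisfy three properties: every vertex lies in some bag; for every edge, both endpoints lie together in some bag; and for every vertex, the bags containing it form a connected subtree. Here vertex 4 appears in no bag, so the decomposition is invalid.

No — vertex 4 appears in no bag.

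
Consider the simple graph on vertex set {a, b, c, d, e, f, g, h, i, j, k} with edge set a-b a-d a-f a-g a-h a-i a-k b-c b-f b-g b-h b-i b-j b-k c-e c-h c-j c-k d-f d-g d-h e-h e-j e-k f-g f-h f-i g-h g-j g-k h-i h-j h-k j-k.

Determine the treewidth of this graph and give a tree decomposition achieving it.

Each bag holds 5 vertices, so the decomposition has width 4, which upper-bounds the treewidth. Conversely, {a, d, f, g, h} is a clique of size 5, and the vertices of any clique must share a bag in every tree decomposition; so some bag has ≥ 5 vertices and tw(G) ≥ 4. Hence tw(G) = 4 exactly.

Treewidth 4.
One optimal decomposition is:
Bags: B1 = {a, b, g, h, k}  B2 = {b, g, h, j, k}  B3 = {b, c, h, j, k}  B4 = {a, b, f, g, h}  B5 = {a, b, f, h, i}  B6 = {a, d, f, g, h}  B7 = {c, e, h, j, k}
Tree: B1–B2, B2–B3, B1–B4, B4–B5, B4–B6, B3–B7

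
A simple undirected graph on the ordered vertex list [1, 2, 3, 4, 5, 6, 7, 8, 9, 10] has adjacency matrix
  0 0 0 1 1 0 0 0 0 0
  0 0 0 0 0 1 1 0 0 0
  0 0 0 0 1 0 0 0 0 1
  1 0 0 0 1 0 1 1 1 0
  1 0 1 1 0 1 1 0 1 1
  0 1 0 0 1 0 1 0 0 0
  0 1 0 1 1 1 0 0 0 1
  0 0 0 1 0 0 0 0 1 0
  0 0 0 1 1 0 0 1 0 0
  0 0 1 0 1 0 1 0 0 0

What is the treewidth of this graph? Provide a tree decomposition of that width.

Treewidth 2.
One such decomposition:
Bags: B1 = {4, 5, 7}  B2 = {4, 5, 9}  B3 = {1, 4, 5}  B4 = {5, 7, 10}  B5 = {5, 6, 7}  B6 = {4, 8, 9}  B7 = {2, 6, 7}  B8 = {3, 5, 10}
Tree: B1–B2, B1–B3, B1–B4, B1–B5, B2–B6, B5–B7, B4–B8

Every bag has size at most 3, so the width is 3 − 1 = 2 and tw(G) ≤ 2. For the lower bound, the 3 vertices {4, 8, 9} are pairwise adjacent, and any tree decomposition puts a clique entirely inside one bag — forcing width ≥ 2. Combining the bounds, tw(G) = 2.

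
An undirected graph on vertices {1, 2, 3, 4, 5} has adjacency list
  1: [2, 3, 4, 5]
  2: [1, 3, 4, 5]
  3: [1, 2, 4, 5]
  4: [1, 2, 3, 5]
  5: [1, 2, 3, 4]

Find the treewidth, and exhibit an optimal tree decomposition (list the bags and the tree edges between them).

A single bag containing all 5 vertices is trivially a valid decomposition of width 4. For the lower bound, the 5 vertices {1, 2, 3, 4, 5} are pairwise adjacent, and any tree decomposition puts a clique entirely inside one bag — forcing width ≥ 4. Therefore the treewidth is 4.

Treewidth 4.
One such decomposition:
Bags: B1 = {1, 2, 3, 4, 5}
Tree: (single bag)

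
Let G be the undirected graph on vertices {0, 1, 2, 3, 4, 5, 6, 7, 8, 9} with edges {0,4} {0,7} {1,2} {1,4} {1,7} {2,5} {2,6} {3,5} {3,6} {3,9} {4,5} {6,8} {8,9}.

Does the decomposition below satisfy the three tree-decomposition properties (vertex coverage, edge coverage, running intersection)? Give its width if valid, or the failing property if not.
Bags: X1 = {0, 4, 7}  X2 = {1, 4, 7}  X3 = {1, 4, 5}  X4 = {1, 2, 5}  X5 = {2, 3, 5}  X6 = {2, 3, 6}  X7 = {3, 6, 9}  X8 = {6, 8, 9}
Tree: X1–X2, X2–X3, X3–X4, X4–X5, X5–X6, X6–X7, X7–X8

Yes; width 2.

Every vertex of G appears in some bag (union = {0, 1, 2, 3, 4, 5, 6, 7, 8, 9}); every edge is covered by a bag; and for each vertex v the set of bags containing v is connected in the bag tree. The decomposition is therefore valid. The largest bag has 3 vertices, so the width is 2.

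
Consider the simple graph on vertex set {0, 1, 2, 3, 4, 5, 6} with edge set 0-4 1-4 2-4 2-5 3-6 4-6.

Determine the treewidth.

1

A width-1 tree decomposition is:
Bags: B1 = {2, 4}  B2 = {2, 5}  B3 = {0, 4}  B4 = {1, 4}  B5 = {4, 6}  B6 = {3, 6}
Tree: B1–B2, B1–B3, B1–B4, B4–B5, B5–B6
Every bag has size at most 2, so the width is 2 − 1 = 1 and tw(G) ≤ 1. Since G has at least one edge (e.g. 2–4), it is not an edgeless graph, so tw(G) ≥ 1. Hence tw(G) = 1 exactly.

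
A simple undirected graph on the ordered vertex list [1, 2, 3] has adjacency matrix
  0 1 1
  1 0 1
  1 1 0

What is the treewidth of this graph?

2

A width-2 tree decomposition is:
Bags: B1 = {1, 2, 3}
Tree: (single bag)
With just one bag of size 3, the width is 3 − 1 = 2, so tw(G) ≤ 2. Conversely, {1, 2, 3} is a clique of size 3, and the vertices of any clique must share a bag in every tree decomposition; so some bag has ≥ 3 vertices and tw(G) ≥ 2. Therefore the treewidth is 2.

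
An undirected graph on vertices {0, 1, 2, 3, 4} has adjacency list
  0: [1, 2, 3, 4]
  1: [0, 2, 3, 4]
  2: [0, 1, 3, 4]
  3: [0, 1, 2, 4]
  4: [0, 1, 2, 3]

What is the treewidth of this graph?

A width-4 tree decomposition is:
Bags: B1 = {0, 1, 2, 3, 4}
Tree: (single bag)
A single bag containing all 5 vertices is trivially a valid decomposition of width 4. For the lower bound, the 5 vertices {0, 1, 2, 3, 4} are pairwise adjacent, and any tree decomposition puts a clique entirely inside one bag — forcing width ≥ 4. Hence tw(G) = 4 exactly.

4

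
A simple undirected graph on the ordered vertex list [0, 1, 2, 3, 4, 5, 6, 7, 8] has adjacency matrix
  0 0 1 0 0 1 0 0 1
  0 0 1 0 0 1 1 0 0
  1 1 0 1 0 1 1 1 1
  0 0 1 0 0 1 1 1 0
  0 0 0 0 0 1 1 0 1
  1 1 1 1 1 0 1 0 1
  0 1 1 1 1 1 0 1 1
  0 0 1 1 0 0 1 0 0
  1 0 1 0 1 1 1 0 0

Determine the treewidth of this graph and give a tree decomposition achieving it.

The largest bag has 4 vertices, giving width 3; this decomposition certifies tw(G) ≤ 3. Conversely, {0, 2, 5, 8} is a clique of size 4, and the vertices of any clique must share a bag in every tree decomposition; so some bag has ≥ 4 vertices and tw(G) ≥ 3. Combining the bounds, tw(G) = 3.

Treewidth 3.
Bags: B1 = {2, 5, 6, 8}  B2 = {2, 3, 5, 6}  B3 = {2, 3, 6, 7}  B4 = {0, 2, 5, 8}  B5 = {1, 2, 5, 6}  B6 = {4, 5, 6, 8}
Tree: B1–B2, B2–B3, B1–B4, B2–B5, B1–B6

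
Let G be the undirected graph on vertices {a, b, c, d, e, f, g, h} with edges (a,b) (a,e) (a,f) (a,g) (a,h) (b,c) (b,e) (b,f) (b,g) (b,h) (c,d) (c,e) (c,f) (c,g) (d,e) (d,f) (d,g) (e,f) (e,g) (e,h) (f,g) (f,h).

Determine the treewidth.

4

A width-4 tree decomposition is:
Bags: B1 = {c, d, e, f, g}  B2 = {b, c, e, f, g}  B3 = {a, b, e, f, g}  B4 = {a, b, e, f, h}
Tree: B1–B2, B2–B3, B3–B4
Each bag holds 5 vertices, so the decomposition has width 4, which upper-bounds the treewidth. On the other hand G contains the 5-clique {c, d, e, f, g}. A clique must lie in a single bag of any decomposition, so no decomposition can have width below 4. Therefore the treewidth is 4.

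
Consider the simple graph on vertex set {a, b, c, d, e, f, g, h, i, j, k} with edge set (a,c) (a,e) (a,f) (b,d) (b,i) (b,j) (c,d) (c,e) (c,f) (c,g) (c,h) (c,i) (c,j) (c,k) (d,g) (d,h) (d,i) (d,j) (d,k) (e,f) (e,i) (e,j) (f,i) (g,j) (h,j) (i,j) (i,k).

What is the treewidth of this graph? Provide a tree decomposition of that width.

Treewidth 3.
One such decomposition:
Bags: B1 = {b, d, i, j}  B2 = {c, d, i, j}  B3 = {c, d, g, j}  B4 = {c, e, i, j}  B5 = {c, e, f, i}  B6 = {a, c, e, f}  B7 = {c, d, h, j}  B8 = {c, d, i, k}
Tree: B1–B2, B2–B3, B2–B4, B4–B5, B5–B6, B3–B7, B2–B8

Every bag has size at most 4, so the width is 4 − 1 = 3 and tw(G) ≤ 3. For the lower bound, the 4 vertices {c, d, g, j} are pairwise adjacent, and any tree decomposition puts a clique entirely inside one bag — forcing width ≥ 3. Therefore the treewidth is 3.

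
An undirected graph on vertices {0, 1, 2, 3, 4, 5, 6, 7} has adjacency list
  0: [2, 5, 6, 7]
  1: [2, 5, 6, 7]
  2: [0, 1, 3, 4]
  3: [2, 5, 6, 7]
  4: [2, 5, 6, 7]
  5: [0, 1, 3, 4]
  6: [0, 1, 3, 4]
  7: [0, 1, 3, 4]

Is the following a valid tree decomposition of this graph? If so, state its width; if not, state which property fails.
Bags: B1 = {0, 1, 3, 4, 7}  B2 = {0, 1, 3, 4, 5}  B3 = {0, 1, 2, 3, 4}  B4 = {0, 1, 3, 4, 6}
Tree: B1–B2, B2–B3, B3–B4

Every vertex of G appears in some bag (union = {0, 1, 2, 3, 4, 5, 6, 7}); every edge is covered by a bag; and for each vertex v the set of bags containing v is connected in the bag tree. The decomposition is therefore valid. The largest bag has 5 vertices, so the width is 4.

Yes; width 4.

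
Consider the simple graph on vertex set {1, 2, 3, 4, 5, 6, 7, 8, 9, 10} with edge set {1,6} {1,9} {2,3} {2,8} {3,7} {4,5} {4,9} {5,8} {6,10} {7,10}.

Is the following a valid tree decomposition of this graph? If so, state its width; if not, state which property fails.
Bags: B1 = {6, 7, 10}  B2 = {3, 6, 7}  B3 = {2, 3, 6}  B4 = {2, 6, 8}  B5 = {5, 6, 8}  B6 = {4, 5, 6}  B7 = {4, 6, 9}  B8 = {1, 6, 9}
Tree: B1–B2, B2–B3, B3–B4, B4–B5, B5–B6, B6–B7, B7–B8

Yes; width 2.

Every vertex of G appears in some bag (union = {1, 2, 3, 4, 5, 6, 7, 8, 9, 10}); every edge is covered by a bag; and for each vertex v the set of bags containing v is connected in the bag tree. The decomposition is therefore valid. The largest bag has 3 vertices, so the width is 2.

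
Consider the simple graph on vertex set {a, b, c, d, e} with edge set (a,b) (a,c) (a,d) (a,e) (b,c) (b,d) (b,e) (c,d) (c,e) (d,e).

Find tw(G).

4

A width-4 tree decomposition is:
Bags: B1 = {a, b, c, d, e}
Tree: (single bag)
A single bag containing all 5 vertices is trivially a valid decomposition of width 4. Conversely, {a, b, c, d, e} is a clique of size 5, and the vertices of any clique must share a bag in every tree decomposition; so some bag has ≥ 5 vertices and tw(G) ≥ 4. The upper and lower bounds meet at 4, so that is the treewidth.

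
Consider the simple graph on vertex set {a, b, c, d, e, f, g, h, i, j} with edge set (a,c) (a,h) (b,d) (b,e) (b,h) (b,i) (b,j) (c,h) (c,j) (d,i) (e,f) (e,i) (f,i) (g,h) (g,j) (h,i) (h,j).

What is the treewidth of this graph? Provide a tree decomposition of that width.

Treewidth 2.
Bags: B1 = {c, h, j}  B2 = {a, c, h}  B3 = {b, h, j}  B4 = {b, h, i}  B5 = {b, e, i}  B6 = {b, d, i}  B7 = {g, h, j}  B8 = {e, f, i}
Tree: B1–B2, B1–B3, B3–B4, B4–B5, B4–B6, B3–B7, B5–B8

The largest bag has 3 vertices, giving width 2; this decomposition certifies tw(G) ≤ 2. Conversely, {b, d, i} is a clique of size 3, and the vertices of any clique must share a bag in every tree decomposition; so some bag has ≥ 3 vertices and tw(G) ≥ 2. Hence tw(G) = 2 exactly.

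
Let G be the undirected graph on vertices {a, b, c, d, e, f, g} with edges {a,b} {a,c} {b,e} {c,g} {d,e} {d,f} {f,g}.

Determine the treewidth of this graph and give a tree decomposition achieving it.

The largest bag has 3 vertices, giving width 2; this decomposition certifies tw(G) ≤ 2. Since b–a–c–g–f–d–e–b is a cycle in G, G is not acyclic. Forests are exactly the graphs of treewidth ≤ 1, so tw(G) ≥ 2. Therefore the treewidth is 2.

Treewidth 2.
One optimal decomposition is:
Bags: B1 = {a, b, c}  B2 = {b, c, g}  B3 = {b, f, g}  B4 = {b, d, f}  B5 = {b, d, e}
Tree: B1–B2, B2–B3, B3–B4, B4–B5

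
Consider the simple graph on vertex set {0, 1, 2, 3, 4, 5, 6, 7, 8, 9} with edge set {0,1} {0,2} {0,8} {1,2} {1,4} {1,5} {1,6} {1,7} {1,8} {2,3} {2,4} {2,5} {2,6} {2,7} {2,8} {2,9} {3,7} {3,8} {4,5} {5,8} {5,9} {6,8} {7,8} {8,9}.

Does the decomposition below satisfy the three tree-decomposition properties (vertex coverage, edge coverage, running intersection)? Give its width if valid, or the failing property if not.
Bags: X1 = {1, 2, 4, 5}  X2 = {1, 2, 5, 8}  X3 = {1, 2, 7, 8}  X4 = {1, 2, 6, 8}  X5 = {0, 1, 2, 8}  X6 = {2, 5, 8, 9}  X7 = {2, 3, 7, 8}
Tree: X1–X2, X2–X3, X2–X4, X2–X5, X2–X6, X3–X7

Vertex coverage: the bags together contain {0, 1, 2, 3, 4, 5, 6, 7, 8, 9}, the full vertex set. Edge coverage: each edge of G has both endpoints in at least one bag. Running intersection: for every vertex, the bags containing it form a connected subtree. All three properties hold, so this is a valid tree decomposition of width max|bag| − 1 = 3, and hence tw(G) ≤ 3.

Yes; width 3.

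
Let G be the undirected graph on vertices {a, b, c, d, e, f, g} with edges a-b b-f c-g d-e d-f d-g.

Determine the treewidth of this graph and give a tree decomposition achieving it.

Each bag holds 2 vertices, so the decomposition has width 1, which upper-bounds the treewidth. Any graph with an edge has treewidth ≥ 1, and G has the edge d–e. The upper and lower bounds meet at 1, so that is the treewidth.

Treewidth 1.
Bags: B1 = {d, e}  B2 = {d, g}  B3 = {c, g}  B4 = {d, f}  B5 = {b, f}  B6 = {a, b}
Tree: B1–B2, B2–B3, B1–B4, B4–B5, B5–B6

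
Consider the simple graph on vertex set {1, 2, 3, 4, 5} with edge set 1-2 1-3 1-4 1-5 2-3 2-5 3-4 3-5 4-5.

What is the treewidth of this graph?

3

A width-3 tree decomposition is:
Bags: B1 = {1, 2, 3, 5}  B2 = {1, 3, 4, 5}
Tree: B1–B2
The largest bag has 4 vertices, giving width 3; this decomposition certifies tw(G) ≤ 3. Conversely, {1, 2, 3, 5} is a clique of size 4, and the vertices of any clique must share a bag in every tree decomposition; so some bag has ≥ 4 vertices and tw(G) ≥ 3. Therefore the treewidth is 3.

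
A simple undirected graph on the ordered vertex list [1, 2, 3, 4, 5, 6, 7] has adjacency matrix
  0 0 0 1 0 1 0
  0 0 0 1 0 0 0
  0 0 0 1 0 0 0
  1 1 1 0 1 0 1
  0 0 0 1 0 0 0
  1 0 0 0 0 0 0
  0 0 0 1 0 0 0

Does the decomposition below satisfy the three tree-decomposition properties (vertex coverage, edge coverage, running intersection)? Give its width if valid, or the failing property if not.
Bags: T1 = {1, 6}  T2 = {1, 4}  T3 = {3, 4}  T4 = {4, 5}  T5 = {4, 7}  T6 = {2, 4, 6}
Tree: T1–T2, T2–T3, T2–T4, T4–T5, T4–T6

No — bags containing vertex 6 are not connected in the tree.

A tree decomposition must satisfy three properties: every vertex lies in some bag; for every edge, both endpoints lie together in some bag; and for every vertex, the bags containing it form a connected subtree. Here bags containing vertex 6 are not connected in the tree, so the decomposition is invalid.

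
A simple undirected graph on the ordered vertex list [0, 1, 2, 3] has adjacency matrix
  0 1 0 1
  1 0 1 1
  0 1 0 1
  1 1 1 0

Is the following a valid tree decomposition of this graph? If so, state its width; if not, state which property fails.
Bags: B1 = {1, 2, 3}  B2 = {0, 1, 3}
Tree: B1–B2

Yes; width 2.

Every vertex of G appears in some bag (union = {0, 1, 2, 3}); every edge is covered by a bag; and for each vertex v the set of bags containing v is connected in the bag tree. The decomposition is therefore valid. The largest bag has 3 vertices, so the width is 2.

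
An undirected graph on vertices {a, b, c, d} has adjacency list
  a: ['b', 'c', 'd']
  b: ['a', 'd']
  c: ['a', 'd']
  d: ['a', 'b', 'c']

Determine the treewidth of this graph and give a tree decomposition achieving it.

Treewidth 2.
One such decomposition:
Bags: B1 = {a, c, d}  B2 = {a, b, d}
Tree: B1–B2

Each bag holds 3 vertices, so the decomposition has width 2, which upper-bounds the treewidth. For the lower bound, the 3 vertices {a, c, d} are pairwise adjacent, and any tree decomposition puts a clique entirely inside one bag — forcing width ≥ 2. Hence tw(G) = 2 exactly.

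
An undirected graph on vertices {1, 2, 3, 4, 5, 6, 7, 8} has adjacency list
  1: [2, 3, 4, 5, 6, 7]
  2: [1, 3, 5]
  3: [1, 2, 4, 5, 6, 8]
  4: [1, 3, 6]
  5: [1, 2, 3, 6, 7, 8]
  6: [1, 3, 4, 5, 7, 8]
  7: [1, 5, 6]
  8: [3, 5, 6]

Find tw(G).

3

A width-3 tree decomposition is:
Bags: B1 = {1, 3, 5, 6}  B2 = {1, 5, 6, 7}  B3 = {1, 3, 4, 6}  B4 = {1, 2, 3, 5}  B5 = {3, 5, 6, 8}
Tree: B1–B2, B1–B3, B1–B4, B1–B5
Every bag has size at most 4, so the width is 4 − 1 = 3 and tw(G) ≤ 3. Conversely, {3, 5, 6, 8} is a clique of size 4, and the vertices of any clique must share a bag in every tree decomposition; so some bag has ≥ 4 vertices and tw(G) ≥ 3. Combining the bounds, tw(G) = 3.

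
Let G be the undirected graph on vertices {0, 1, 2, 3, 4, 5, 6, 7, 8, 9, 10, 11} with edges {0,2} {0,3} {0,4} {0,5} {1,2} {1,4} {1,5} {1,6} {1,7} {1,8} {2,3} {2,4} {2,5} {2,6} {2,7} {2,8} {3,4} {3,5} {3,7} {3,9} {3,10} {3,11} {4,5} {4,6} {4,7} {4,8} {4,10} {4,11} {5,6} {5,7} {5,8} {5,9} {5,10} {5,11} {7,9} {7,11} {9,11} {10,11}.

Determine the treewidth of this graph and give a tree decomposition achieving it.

The largest bag has 5 vertices, giving width 4; this decomposition certifies tw(G) ≤ 4. Conversely, {3, 5, 7, 9, 11} is a clique of size 5, and the vertices of any clique must share a bag in every tree decomposition; so some bag has ≥ 5 vertices and tw(G) ≥ 4. The upper and lower bounds meet at 4, so that is the treewidth.

Treewidth 4.
One optimal decomposition is:
Bags: B1 = {1, 2, 4, 5, 7}  B2 = {2, 3, 4, 5, 7}  B3 = {3, 4, 5, 7, 11}  B4 = {3, 5, 7, 9, 11}  B5 = {1, 2, 4, 5, 8}  B6 = {0, 2, 3, 4, 5}  B7 = {1, 2, 4, 5, 6}  B8 = {3, 4, 5, 10, 11}
Tree: B1–B2, B2–B3, B3–B4, B1–B5, B2–B6, B1–B7, B3–B8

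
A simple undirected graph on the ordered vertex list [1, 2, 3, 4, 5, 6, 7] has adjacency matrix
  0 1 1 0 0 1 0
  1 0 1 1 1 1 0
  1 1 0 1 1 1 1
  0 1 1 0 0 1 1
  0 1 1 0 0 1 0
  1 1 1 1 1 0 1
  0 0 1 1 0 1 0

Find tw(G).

3

A width-3 tree decomposition is:
Bags: B1 = {3, 4, 6, 7}  B2 = {2, 3, 4, 6}  B3 = {2, 3, 5, 6}  B4 = {1, 2, 3, 6}
Tree: B1–B2, B2–B3, B2–B4
The largest bag has 4 vertices, giving width 3; this decomposition certifies tw(G) ≤ 3. Conversely, {1, 2, 3, 6} is a clique of size 4, and the vertices of any clique must share a bag in every tree decomposition; so some bag has ≥ 4 vertices and tw(G) ≥ 3. Combining the bounds, tw(G) = 3.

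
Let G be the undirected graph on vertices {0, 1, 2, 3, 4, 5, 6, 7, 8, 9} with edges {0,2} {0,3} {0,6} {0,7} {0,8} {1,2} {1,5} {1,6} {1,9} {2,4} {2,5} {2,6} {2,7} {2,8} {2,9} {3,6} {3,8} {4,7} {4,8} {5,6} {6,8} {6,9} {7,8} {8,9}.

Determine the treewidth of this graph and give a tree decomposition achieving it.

Each bag holds 4 vertices, so the decomposition has width 3, which upper-bounds the treewidth. Conversely, {2, 4, 7, 8} is a clique of size 4, and the vertices of any clique must share a bag in every tree decomposition; so some bag has ≥ 4 vertices and tw(G) ≥ 3. Hence tw(G) = 3 exactly.

Treewidth 3.
One optimal decomposition is:
Bags: B1 = {0, 2, 6, 8}  B2 = {0, 2, 7, 8}  B3 = {2, 6, 8, 9}  B4 = {1, 2, 6, 9}  B5 = {2, 4, 7, 8}  B6 = {0, 3, 6, 8}  B7 = {1, 2, 5, 6}
Tree: B1–B2, B1–B3, B3–B4, B2–B5, B1–B6, B4–B7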